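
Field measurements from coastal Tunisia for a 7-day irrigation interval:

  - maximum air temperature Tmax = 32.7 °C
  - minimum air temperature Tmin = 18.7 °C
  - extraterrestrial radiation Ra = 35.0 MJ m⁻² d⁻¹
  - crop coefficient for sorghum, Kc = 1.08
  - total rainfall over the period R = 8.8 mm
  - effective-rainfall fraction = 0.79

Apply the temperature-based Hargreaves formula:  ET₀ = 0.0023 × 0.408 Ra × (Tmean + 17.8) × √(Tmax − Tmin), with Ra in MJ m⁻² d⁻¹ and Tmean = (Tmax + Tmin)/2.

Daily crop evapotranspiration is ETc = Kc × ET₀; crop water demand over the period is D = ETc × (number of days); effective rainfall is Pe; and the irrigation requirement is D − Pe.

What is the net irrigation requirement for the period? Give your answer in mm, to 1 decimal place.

Tmean = (32.7 + 18.7)/2 = 25.70 °C
0.408 Ra = 0.408 × 35.0 = 14.2800 mm/d equivalent
ET₀ = 0.0023 × 14.2800 × (25.70 + 17.8) × √14.0 = 0.0023 × 14.2800 × 43.50 × 3.7417 = 5.3458 mm/d
ETc = Kc × ET₀ = 1.08 × 5.3458 = 5.7735 mm/d
Crop demand D = ETc × 7 d = 5.7735 × 7 = 40.415 mm
Pe = 0.79 × 8.8 = 6.952 mm
D − Pe = 40.415 − 6.952 = 33.463 mm

33.5 mm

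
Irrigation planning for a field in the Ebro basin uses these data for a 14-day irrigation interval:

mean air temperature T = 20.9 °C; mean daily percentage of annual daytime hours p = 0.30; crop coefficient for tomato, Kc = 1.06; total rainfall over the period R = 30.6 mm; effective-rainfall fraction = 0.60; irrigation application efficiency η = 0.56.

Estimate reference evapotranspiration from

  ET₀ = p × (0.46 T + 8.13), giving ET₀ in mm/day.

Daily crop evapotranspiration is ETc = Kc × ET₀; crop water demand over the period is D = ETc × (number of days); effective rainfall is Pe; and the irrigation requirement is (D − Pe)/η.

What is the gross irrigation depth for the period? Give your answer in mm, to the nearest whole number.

108 mm

ET₀ = 0.30 × (0.46 × 20.9 + 8.13) = 0.30 × 17.744 = 5.3232 mm/d
ETc = Kc × ET₀ = 1.06 × 5.3232 = 5.6426 mm/d
Crop demand D = ETc × 14 d = 5.6426 × 14 = 78.996 mm
Pe = 0.60 × 30.6 = 18.360 mm
D − Pe = 78.996 − 18.360 = 60.636 mm
Gross irrigation = 60.636 / 0.56 = 108.279 mm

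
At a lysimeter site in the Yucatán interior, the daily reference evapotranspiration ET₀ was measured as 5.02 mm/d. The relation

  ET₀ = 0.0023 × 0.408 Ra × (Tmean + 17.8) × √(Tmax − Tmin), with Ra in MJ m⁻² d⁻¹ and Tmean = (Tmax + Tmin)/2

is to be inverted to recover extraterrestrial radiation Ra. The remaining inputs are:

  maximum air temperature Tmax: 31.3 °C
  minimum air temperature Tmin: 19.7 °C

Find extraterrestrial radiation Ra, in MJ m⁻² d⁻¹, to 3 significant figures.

36.3 MJ m⁻² d⁻¹

Tmean = (31.3+19.7)/2 = 25.50 °C; ΔT = 11.6
Ra = ET₀ / [0.0023 × 0.408 × (Tmean+17.8) × √ΔT]
   = 5.02 / (0.0023 × 0.408 × 43.30 × 3.4059) = 36.274 MJ m⁻² d⁻¹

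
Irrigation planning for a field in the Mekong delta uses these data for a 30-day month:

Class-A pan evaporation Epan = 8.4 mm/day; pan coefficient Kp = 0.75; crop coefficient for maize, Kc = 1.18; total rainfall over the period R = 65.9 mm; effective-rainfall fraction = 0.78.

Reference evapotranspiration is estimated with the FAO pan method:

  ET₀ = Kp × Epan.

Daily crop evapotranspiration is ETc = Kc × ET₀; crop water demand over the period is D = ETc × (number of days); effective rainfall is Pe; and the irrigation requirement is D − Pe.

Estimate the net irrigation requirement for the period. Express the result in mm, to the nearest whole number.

ET₀ = 0.75 × 8.4 = 6.3000 mm/d
ETc = Kc × ET₀ = 1.18 × 6.3000 = 7.4340 mm/d
Crop demand D = ETc × 30 d = 7.4340 × 30 = 223.020 mm
Pe = 0.78 × 65.9 = 51.402 mm
D − Pe = 223.020 − 51.402 = 171.618 mm

172 mm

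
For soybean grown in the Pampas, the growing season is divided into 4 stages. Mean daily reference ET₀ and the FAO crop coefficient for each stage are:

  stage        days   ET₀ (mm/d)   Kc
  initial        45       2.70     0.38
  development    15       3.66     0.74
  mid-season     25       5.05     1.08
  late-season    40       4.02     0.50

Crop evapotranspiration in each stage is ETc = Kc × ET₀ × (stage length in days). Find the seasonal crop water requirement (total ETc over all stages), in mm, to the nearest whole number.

304 mm

initial: 0.38 × 2.70 × 45 = 46.17 mm
development: 0.74 × 3.66 × 15 = 40.63 mm
mid-season: 1.08 × 5.05 × 25 = 136.35 mm
late-season: 0.50 × 4.02 × 40 = 80.40 mm
Seasonal total = 303.55 mm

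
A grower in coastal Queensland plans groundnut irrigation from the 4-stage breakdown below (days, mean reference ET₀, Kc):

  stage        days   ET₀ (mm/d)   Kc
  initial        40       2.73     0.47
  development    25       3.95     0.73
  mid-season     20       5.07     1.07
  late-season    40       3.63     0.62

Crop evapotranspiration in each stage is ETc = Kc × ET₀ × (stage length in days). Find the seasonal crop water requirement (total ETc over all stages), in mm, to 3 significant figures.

initial: 0.47 × 2.73 × 40 = 51.32 mm
development: 0.73 × 3.95 × 25 = 72.09 mm
mid-season: 1.07 × 5.07 × 20 = 108.50 mm
late-season: 0.62 × 3.63 × 40 = 90.02 mm
Seasonal total = 321.93 mm

322 mm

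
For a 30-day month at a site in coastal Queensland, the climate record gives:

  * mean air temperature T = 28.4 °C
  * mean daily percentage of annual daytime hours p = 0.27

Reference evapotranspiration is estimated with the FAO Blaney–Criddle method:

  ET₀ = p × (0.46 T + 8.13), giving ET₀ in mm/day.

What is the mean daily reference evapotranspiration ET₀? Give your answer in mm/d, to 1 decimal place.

5.7 mm/d

ET₀ = 0.27 × (0.46 × 28.4 + 8.13) = 0.27 × 21.194 = 5.7224 mm/d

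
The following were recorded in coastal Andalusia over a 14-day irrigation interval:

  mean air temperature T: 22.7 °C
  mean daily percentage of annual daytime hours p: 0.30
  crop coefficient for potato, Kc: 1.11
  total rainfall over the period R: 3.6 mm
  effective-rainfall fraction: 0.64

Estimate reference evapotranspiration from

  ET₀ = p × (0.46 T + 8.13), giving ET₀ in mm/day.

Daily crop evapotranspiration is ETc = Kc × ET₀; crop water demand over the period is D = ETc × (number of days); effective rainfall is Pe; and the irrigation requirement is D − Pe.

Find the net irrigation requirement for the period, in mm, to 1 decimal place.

ET₀ = 0.30 × (0.46 × 22.7 + 8.13) = 0.30 × 18.572 = 5.5716 mm/d
ETc = Kc × ET₀ = 1.11 × 5.5716 = 6.1845 mm/d
Crop demand D = ETc × 14 d = 6.1845 × 14 = 86.583 mm
Pe = 0.64 × 3.6 = 2.304 mm
D − Pe = 86.583 − 2.304 = 84.279 mm

84.3 mm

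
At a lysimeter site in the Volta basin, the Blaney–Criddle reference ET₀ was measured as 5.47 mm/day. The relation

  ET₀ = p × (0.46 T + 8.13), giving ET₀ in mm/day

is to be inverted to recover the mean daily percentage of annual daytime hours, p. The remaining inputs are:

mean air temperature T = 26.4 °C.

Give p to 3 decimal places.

p = ET₀ / (0.46 T + 8.13) = 5.47 / (0.46 × 26.4 + 8.13) = 5.47 / 20.274 = 0.2698

0.270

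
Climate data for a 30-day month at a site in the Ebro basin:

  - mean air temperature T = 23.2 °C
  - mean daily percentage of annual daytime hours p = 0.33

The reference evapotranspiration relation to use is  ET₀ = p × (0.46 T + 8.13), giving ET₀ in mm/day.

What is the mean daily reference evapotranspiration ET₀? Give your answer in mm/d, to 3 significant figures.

ET₀ = 0.33 × (0.46 × 23.2 + 8.13) = 0.33 × 18.802 = 6.2047 mm/d

6.20 mm/d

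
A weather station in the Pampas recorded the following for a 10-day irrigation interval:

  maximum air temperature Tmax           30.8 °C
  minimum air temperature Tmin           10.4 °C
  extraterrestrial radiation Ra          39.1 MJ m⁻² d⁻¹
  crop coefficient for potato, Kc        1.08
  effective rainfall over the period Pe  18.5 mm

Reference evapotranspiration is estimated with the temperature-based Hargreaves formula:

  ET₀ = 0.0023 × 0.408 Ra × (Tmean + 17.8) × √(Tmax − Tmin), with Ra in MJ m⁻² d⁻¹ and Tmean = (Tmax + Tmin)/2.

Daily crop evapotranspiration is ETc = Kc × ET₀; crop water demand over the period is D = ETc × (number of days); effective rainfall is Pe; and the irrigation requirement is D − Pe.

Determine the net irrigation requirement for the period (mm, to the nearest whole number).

Tmean = (30.8 + 10.4)/2 = 20.60 °C
0.408 Ra = 0.408 × 39.1 = 15.9528 mm/d equivalent
ET₀ = 0.0023 × 15.9528 × (20.60 + 17.8) × √20.4 = 0.0023 × 15.9528 × 38.40 × 4.5166 = 6.3637 mm/d
ETc = Kc × ET₀ = 1.08 × 6.3637 = 6.8728 mm/d
Crop demand D = ETc × 10 d = 6.8728 × 10 = 68.728 mm
D − Pe = 68.728 − 18.5 = 50.228 mm

50 mm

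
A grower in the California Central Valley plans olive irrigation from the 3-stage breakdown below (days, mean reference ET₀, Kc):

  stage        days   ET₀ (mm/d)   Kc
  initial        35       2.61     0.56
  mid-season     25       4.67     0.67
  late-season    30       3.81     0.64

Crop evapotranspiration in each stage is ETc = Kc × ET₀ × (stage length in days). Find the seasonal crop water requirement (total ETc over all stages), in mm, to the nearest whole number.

initial: 0.56 × 2.61 × 35 = 51.16 mm
mid-season: 0.67 × 4.67 × 25 = 78.22 mm
late-season: 0.64 × 3.81 × 30 = 73.15 mm
Seasonal total = 202.53 mm

203 mm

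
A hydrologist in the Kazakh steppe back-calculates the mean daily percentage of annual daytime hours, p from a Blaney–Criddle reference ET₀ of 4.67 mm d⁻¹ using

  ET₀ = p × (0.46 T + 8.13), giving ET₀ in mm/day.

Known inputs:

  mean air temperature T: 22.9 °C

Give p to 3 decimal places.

0.250

p = ET₀ / (0.46 T + 8.13) = 4.67 / (0.46 × 22.9 + 8.13) = 4.67 / 18.664 = 0.2502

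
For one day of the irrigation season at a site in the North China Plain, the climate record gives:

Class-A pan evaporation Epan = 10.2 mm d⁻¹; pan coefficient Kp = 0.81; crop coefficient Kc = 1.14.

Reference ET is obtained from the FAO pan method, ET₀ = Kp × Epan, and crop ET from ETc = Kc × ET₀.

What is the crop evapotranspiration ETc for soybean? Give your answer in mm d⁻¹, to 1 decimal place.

9.4 mm d⁻¹

ET₀ = 0.81 × 10.2 = 8.2620 mm/d
ETc = Kc × ET₀ = 1.14 × 8.2620 = 9.4187 mm/d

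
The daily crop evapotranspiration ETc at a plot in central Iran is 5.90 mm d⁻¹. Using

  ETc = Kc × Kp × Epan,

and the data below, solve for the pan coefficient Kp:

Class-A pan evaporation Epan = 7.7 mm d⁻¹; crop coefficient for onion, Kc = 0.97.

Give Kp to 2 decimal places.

0.79

ETc = Kc × Kp × Epan  ⇒  Kp = ETc / (Kc × Epan)
Kp = 5.90 / (0.97 × 7.7) = 5.90 / 7.469 = 0.7899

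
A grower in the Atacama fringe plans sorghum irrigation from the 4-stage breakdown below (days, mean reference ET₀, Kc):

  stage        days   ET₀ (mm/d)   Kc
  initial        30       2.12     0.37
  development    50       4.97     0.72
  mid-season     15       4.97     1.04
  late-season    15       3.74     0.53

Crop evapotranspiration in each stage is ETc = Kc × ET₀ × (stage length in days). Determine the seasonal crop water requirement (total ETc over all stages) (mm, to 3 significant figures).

310 mm

initial: 0.37 × 2.12 × 30 = 23.53 mm
development: 0.72 × 4.97 × 50 = 178.92 mm
mid-season: 1.04 × 4.97 × 15 = 77.53 mm
late-season: 0.53 × 3.74 × 15 = 29.73 mm
Seasonal total = 309.71 mm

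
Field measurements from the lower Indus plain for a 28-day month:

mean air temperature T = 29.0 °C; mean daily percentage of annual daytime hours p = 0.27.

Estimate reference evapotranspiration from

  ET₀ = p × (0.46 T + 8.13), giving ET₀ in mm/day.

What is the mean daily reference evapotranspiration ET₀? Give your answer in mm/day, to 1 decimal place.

ET₀ = 0.27 × (0.46 × 29.0 + 8.13) = 0.27 × 21.470 = 5.7969 mm/d

5.8 mm/day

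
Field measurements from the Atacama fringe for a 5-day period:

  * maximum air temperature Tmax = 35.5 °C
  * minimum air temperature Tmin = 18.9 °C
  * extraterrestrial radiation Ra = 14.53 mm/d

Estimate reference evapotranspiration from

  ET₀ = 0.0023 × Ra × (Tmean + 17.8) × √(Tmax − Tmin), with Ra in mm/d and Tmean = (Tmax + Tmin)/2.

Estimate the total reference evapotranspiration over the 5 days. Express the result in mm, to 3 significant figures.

30.6 mm

Tmean = (35.5 + 18.9)/2 = 27.20 °C
ET₀ = 0.0023 × 14.53 × (27.20 + 17.8) × √16.6 = 0.0023 × 14.53 × 45.00 × 4.0743 = 6.1272 mm/d
Over 5 days: 6.1272 × 5 = 30.636 mm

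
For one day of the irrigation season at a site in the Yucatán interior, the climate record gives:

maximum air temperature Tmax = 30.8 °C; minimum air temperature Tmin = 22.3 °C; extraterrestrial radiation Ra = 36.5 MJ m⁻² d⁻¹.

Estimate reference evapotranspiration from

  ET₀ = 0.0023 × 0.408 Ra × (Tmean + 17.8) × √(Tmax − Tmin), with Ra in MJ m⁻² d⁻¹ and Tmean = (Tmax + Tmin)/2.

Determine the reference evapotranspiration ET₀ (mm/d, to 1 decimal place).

Tmean = (30.8 + 22.3)/2 = 26.55 °C
0.408 Ra = 0.408 × 36.5 = 14.8920 mm/d equivalent
ET₀ = 0.0023 × 14.8920 × (26.55 + 17.8) × √8.5 = 0.0023 × 14.8920 × 44.35 × 2.9155 = 4.4288 mm/d

4.4 mm/d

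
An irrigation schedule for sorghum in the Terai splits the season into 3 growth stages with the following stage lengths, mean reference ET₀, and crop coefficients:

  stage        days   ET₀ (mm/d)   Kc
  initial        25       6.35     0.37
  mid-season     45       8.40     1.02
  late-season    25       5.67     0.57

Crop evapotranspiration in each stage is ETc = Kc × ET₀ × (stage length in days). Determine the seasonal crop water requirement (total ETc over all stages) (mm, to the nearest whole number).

initial: 0.37 × 6.35 × 25 = 58.74 mm
mid-season: 1.02 × 8.40 × 45 = 385.56 mm
late-season: 0.57 × 5.67 × 25 = 80.80 mm
Seasonal total = 525.10 mm

525 mm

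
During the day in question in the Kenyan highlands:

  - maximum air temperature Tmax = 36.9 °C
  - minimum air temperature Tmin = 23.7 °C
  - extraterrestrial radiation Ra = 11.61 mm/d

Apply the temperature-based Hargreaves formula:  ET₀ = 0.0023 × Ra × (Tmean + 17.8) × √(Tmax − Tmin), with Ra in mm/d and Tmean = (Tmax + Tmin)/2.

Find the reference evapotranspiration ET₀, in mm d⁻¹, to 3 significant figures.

Tmean = (36.9 + 23.7)/2 = 30.30 °C
ET₀ = 0.0023 × 11.61 × (30.30 + 17.8) × √13.2 = 0.0023 × 11.61 × 48.10 × 3.6332 = 4.6665 mm/d

4.67 mm d⁻¹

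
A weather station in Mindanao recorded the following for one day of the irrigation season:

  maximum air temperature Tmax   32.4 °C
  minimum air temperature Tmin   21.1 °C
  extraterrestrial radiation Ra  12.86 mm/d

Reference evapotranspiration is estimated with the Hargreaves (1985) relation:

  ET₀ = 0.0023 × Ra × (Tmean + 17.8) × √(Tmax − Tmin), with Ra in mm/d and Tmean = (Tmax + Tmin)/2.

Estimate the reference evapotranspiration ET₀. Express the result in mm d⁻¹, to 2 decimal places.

4.43 mm d⁻¹

Tmean = (32.4 + 21.1)/2 = 26.75 °C
ET₀ = 0.0023 × 12.86 × (26.75 + 17.8) × √11.3 = 0.0023 × 12.86 × 44.55 × 3.3615 = 4.4294 mm/d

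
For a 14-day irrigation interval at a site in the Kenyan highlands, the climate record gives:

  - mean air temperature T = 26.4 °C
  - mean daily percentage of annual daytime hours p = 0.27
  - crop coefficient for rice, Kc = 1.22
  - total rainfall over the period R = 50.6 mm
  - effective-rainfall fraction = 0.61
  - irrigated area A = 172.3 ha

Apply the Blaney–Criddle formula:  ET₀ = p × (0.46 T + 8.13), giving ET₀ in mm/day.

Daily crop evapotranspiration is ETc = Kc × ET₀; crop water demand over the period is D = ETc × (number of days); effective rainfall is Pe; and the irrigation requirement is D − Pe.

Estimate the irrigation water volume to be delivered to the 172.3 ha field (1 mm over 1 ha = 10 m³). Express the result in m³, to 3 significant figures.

108000 m³

ET₀ = 0.27 × (0.46 × 26.4 + 8.13) = 0.27 × 20.274 = 5.4740 mm/d
ETc = Kc × ET₀ = 1.22 × 5.4740 = 6.6783 mm/d
Crop demand D = ETc × 14 d = 6.6783 × 14 = 93.496 mm
Pe = 0.61 × 50.6 = 30.866 mm
D − Pe = 93.496 − 30.866 = 62.630 mm
Volume = 62.630 mm × 172.3 ha × 10 = 107911.5 m³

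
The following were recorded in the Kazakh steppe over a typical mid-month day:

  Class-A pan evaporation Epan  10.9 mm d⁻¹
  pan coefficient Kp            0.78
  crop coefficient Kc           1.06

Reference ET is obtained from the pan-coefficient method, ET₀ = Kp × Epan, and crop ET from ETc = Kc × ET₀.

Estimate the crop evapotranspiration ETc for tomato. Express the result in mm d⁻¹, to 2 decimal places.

ET₀ = 0.78 × 10.9 = 8.5020 mm/d
ETc = Kc × ET₀ = 1.06 × 8.5020 = 9.0121 mm/d

9.01 mm d⁻¹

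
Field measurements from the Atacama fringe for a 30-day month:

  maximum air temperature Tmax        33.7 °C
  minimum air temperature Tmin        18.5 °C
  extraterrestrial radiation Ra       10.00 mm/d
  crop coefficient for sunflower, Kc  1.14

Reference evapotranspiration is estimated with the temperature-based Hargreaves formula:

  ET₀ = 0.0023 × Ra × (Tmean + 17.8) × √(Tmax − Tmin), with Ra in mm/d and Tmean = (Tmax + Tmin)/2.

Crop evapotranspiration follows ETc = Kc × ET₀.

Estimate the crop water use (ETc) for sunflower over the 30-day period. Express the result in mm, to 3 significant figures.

135 mm

Tmean = (33.7 + 18.5)/2 = 26.10 °C
ET₀ = 0.0023 × 10.00 × (26.10 + 17.8) × √15.2 = 0.0023 × 10.00 × 43.90 × 3.8987 = 3.9365 mm/d
ETc = Kc × ET₀ = 1.14 × 3.9365 = 4.4876 mm/d
Over 30 days: 4.4876 × 30 = 134.628 mm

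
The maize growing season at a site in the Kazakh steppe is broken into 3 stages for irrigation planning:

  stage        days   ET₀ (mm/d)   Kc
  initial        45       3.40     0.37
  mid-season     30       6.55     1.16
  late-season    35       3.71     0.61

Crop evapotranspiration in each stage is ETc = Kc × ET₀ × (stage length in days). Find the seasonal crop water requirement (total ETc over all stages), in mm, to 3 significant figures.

initial: 0.37 × 3.40 × 45 = 56.61 mm
mid-season: 1.16 × 6.55 × 30 = 227.94 mm
late-season: 0.61 × 3.71 × 35 = 79.21 mm
Seasonal total = 363.76 mm

364 mm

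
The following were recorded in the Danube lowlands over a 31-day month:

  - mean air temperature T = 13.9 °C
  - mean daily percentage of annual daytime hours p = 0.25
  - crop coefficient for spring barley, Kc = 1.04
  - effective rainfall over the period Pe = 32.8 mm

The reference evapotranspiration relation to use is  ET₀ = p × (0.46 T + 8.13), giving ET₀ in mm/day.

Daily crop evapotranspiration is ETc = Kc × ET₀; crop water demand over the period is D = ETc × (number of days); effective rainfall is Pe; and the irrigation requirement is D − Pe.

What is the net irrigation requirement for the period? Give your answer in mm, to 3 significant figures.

ET₀ = 0.25 × (0.46 × 13.9 + 8.13) = 0.25 × 14.524 = 3.6310 mm/d
ETc = Kc × ET₀ = 1.04 × 3.6310 = 3.7762 mm/d
Crop demand D = ETc × 31 d = 3.7762 × 31 = 117.062 mm
D − Pe = 117.062 − 32.8 = 84.262 mm

84.3 mm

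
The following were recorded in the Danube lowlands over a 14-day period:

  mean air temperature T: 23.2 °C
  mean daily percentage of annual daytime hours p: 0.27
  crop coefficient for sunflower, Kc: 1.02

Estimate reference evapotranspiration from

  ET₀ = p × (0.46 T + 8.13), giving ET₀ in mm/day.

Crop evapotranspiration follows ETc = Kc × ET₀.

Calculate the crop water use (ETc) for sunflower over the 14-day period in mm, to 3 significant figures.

ET₀ = 0.27 × (0.46 × 23.2 + 8.13) = 0.27 × 18.802 = 5.0765 mm/d
ETc = Kc × ET₀ = 1.02 × 5.0765 = 5.1780 mm/d
Over 14 days: 5.1780 × 14 = 72.492 mm

72.5 mm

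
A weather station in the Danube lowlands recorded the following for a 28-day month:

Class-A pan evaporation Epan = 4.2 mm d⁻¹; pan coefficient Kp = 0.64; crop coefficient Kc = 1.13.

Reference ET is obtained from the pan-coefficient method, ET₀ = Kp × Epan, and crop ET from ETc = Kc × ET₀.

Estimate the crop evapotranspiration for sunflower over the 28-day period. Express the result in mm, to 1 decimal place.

ET₀ = 0.64 × 4.2 = 2.6880 mm/d
ETc = Kc × ET₀ = 1.13 × 2.6880 = 3.0374 mm/d
Over 28 days: 3.0374 × 28 = 85.047 mm

85.0 mm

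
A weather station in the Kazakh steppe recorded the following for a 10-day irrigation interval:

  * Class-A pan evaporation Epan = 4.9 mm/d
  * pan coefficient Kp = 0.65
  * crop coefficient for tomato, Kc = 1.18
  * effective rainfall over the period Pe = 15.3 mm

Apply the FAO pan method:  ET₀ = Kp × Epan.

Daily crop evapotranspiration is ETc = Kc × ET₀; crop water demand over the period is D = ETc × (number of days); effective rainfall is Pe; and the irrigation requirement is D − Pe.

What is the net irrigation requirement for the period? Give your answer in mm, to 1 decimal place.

ET₀ = 0.65 × 4.9 = 3.1850 mm/d
ETc = Kc × ET₀ = 1.18 × 3.1850 = 3.7583 mm/d
Crop demand D = ETc × 10 d = 3.7583 × 10 = 37.583 mm
D − Pe = 37.583 − 15.3 = 22.283 mm

22.3 mm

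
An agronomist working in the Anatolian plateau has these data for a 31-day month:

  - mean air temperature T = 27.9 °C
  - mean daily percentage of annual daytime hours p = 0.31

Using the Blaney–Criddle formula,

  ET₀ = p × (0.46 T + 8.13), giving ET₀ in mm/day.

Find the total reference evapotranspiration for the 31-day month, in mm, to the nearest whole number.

201 mm

ET₀ = 0.31 × (0.46 × 27.9 + 8.13) = 0.31 × 20.964 = 6.4988 mm/d
Monthly total = 6.4988 × 31 = 201.463 mm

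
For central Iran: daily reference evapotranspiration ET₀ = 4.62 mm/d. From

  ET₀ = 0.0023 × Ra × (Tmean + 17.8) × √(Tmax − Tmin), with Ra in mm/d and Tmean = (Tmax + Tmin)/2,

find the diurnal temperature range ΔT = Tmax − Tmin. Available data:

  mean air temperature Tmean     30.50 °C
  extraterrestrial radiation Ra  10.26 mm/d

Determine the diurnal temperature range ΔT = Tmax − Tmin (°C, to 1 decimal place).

16.4 °C

√ΔT = ET₀ / [0.0023 × Ra × (Tmean+17.8)] = 4.62 / (0.0023 × 10.26 × 48.30) = 4.0534
ΔT = 4.0534² = 16.430 °C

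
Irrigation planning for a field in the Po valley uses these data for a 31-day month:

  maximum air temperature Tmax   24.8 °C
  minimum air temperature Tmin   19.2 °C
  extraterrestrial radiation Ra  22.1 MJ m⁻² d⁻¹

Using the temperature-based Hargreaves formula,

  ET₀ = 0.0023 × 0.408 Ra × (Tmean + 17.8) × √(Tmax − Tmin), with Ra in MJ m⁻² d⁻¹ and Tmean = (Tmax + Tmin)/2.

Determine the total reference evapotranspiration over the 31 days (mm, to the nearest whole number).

61 mm

Tmean = (24.8 + 19.2)/2 = 22.00 °C
0.408 Ra = 0.408 × 22.1 = 9.0168 mm/d equivalent
ET₀ = 0.0023 × 9.0168 × (22.00 + 17.8) × √5.6 = 0.0023 × 9.0168 × 39.80 × 2.3664 = 1.9532 mm/d
Over 31 days: 1.9532 × 31 = 60.549 mm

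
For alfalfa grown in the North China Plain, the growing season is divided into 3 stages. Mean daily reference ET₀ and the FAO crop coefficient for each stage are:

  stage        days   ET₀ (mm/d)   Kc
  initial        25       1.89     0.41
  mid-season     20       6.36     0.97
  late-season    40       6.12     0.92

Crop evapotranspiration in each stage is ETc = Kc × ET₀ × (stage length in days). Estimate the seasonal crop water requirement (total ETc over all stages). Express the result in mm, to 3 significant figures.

initial: 0.41 × 1.89 × 25 = 19.37 mm
mid-season: 0.97 × 6.36 × 20 = 123.38 mm
late-season: 0.92 × 6.12 × 40 = 225.22 mm
Seasonal total = 367.97 mm

368 mm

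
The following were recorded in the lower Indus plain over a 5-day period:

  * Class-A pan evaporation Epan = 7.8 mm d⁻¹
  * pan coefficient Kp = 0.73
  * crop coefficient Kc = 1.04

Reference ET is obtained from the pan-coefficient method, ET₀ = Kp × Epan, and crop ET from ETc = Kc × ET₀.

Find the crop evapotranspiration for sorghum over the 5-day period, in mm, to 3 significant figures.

29.6 mm

ET₀ = 0.73 × 7.8 = 5.6940 mm/d
ETc = Kc × ET₀ = 1.04 × 5.6940 = 5.9218 mm/d
Over 5 days: 5.9218 × 5 = 29.609 mm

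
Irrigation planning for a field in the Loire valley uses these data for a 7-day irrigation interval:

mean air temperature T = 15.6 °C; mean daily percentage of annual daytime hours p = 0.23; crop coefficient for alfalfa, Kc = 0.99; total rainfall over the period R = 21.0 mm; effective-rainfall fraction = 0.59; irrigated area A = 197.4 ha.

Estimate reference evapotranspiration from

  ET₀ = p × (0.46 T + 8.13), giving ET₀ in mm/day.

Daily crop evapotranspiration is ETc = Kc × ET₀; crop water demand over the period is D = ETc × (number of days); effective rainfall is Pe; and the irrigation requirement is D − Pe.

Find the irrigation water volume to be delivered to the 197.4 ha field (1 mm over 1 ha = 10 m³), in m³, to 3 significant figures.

ET₀ = 0.23 × (0.46 × 15.6 + 8.13) = 0.23 × 15.306 = 3.5204 mm/d
ETc = Kc × ET₀ = 0.99 × 3.5204 = 3.4852 mm/d
Crop demand D = ETc × 7 d = 3.4852 × 7 = 24.396 mm
Pe = 0.59 × 21.0 = 12.390 mm
D − Pe = 24.396 − 12.390 = 12.006 mm
Volume = 12.006 mm × 197.4 ha × 10 = 23699.8 m³

23700 m³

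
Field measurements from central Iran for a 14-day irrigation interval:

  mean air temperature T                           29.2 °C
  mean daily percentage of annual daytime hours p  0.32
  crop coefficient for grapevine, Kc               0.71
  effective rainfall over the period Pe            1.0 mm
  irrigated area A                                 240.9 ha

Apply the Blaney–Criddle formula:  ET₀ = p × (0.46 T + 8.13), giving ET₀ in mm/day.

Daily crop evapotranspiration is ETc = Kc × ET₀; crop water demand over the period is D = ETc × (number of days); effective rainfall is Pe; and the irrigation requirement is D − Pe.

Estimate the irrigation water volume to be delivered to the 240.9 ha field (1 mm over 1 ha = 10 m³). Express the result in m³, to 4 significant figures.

162800 m³

ET₀ = 0.32 × (0.46 × 29.2 + 8.13) = 0.32 × 21.562 = 6.8998 mm/d
ETc = Kc × ET₀ = 0.71 × 6.8998 = 4.8989 mm/d
Crop demand D = ETc × 14 d = 4.8989 × 14 = 68.585 mm
D − Pe = 68.585 − 1.0 = 67.585 mm
Volume = 67.585 mm × 240.9 ha × 10 = 162812.3 m³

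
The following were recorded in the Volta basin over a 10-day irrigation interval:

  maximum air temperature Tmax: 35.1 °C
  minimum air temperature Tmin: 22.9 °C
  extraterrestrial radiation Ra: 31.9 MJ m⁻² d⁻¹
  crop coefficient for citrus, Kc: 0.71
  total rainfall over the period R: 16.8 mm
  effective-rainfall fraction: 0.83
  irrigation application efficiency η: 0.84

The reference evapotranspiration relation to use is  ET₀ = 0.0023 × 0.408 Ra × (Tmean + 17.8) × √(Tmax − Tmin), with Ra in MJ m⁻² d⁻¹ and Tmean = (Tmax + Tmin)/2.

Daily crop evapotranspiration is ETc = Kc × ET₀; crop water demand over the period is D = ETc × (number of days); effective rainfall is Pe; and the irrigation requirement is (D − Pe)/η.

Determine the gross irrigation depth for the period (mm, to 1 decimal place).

24.8 mm

Tmean = (35.1 + 22.9)/2 = 29.00 °C
0.408 Ra = 0.408 × 31.9 = 13.0152 mm/d equivalent
ET₀ = 0.0023 × 13.0152 × (29.00 + 17.8) × √12.2 = 0.0023 × 13.0152 × 46.80 × 3.4928 = 4.8933 mm/d
ETc = Kc × ET₀ = 0.71 × 4.8933 = 3.4742 mm/d
Crop demand D = ETc × 10 d = 3.4742 × 10 = 34.742 mm
Pe = 0.83 × 16.8 = 13.944 mm
D − Pe = 34.742 − 13.944 = 20.798 mm
Gross irrigation = 20.798 / 0.84 = 24.760 mm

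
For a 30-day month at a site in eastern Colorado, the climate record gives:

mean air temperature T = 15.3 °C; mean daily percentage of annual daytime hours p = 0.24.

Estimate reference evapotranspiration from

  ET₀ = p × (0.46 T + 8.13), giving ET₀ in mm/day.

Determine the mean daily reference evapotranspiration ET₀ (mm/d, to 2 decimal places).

ET₀ = 0.24 × (0.46 × 15.3 + 8.13) = 0.24 × 15.168 = 3.6403 mm/d

3.64 mm/d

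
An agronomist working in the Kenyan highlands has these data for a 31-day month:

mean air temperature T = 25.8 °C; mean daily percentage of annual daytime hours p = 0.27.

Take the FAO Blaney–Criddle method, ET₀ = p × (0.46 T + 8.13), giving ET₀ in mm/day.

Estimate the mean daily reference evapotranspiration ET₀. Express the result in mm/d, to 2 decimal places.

ET₀ = 0.27 × (0.46 × 25.8 + 8.13) = 0.27 × 19.998 = 5.3995 mm/d

5.40 mm/d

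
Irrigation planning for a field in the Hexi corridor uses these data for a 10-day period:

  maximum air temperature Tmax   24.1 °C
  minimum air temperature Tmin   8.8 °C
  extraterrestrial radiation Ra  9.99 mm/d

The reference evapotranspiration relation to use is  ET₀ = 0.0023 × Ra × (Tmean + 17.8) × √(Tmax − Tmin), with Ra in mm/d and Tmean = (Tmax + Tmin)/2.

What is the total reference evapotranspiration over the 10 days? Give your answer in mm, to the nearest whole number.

Tmean = (24.1 + 8.8)/2 = 16.45 °C
ET₀ = 0.0023 × 9.99 × (16.45 + 17.8) × √15.3 = 0.0023 × 9.99 × 34.25 × 3.9115 = 3.0782 mm/d
Over 10 days: 3.0782 × 10 = 30.782 mm

31 mm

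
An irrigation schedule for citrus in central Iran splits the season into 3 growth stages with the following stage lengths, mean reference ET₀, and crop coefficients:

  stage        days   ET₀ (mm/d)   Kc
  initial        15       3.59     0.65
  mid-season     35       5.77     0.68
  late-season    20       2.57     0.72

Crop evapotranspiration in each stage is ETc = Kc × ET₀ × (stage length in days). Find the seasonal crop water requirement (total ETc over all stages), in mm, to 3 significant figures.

209 mm

initial: 0.65 × 3.59 × 15 = 35.00 mm
mid-season: 0.68 × 5.77 × 35 = 137.33 mm
late-season: 0.72 × 2.57 × 20 = 37.01 mm
Seasonal total = 209.34 mm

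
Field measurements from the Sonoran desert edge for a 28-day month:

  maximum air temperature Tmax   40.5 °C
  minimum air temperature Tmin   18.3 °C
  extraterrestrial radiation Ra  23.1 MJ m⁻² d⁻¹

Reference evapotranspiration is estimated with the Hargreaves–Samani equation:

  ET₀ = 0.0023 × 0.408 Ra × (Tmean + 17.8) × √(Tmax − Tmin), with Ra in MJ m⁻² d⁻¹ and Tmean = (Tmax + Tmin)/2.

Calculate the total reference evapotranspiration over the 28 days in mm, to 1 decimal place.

Tmean = (40.5 + 18.3)/2 = 29.40 °C
0.408 Ra = 0.408 × 23.1 = 9.4248 mm/d equivalent
ET₀ = 0.0023 × 9.4248 × (29.40 + 17.8) × √22.2 = 0.0023 × 9.4248 × 47.20 × 4.7117 = 4.8208 mm/d
Over 28 days: 4.8208 × 28 = 134.982 mm

135.0 mm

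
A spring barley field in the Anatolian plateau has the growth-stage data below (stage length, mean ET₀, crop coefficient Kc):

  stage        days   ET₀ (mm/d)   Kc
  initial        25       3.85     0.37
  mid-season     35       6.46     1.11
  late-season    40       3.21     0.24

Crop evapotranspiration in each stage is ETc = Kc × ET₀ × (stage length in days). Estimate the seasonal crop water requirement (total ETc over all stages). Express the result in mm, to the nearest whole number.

317 mm

initial: 0.37 × 3.85 × 25 = 35.61 mm
mid-season: 1.11 × 6.46 × 35 = 250.97 mm
late-season: 0.24 × 3.21 × 40 = 30.82 mm
Seasonal total = 317.40 mm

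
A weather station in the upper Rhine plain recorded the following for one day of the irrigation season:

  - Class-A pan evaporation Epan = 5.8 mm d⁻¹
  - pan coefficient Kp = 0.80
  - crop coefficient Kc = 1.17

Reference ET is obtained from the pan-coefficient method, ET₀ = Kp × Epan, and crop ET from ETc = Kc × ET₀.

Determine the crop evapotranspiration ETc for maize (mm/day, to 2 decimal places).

5.43 mm/day

ET₀ = 0.80 × 5.8 = 4.6400 mm/d
ETc = Kc × ET₀ = 1.17 × 4.6400 = 5.4288 mm/d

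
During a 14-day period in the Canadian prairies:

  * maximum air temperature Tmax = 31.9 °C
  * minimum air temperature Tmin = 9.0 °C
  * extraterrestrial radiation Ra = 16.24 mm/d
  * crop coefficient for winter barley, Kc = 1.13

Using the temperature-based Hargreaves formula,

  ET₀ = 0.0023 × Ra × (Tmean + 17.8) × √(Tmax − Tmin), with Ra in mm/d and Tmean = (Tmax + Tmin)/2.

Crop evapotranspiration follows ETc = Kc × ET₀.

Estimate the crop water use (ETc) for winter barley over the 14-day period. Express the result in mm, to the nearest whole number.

Tmean = (31.9 + 9.0)/2 = 20.45 °C
ET₀ = 0.0023 × 16.24 × (20.45 + 17.8) × √22.9 = 0.0023 × 16.24 × 38.25 × 4.7854 = 6.8370 mm/d
ETc = Kc × ET₀ = 1.13 × 6.8370 = 7.7258 mm/d
Over 14 days: 7.7258 × 14 = 108.161 mm

108 mm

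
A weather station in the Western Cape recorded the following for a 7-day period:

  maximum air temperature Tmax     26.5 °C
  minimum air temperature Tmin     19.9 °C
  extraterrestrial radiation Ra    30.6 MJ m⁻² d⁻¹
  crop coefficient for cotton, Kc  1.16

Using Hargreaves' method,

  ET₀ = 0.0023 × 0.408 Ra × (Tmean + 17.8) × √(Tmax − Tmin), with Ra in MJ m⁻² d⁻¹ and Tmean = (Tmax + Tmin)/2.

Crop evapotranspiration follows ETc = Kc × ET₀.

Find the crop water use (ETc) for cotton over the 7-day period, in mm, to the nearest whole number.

25 mm

Tmean = (26.5 + 19.9)/2 = 23.20 °C
0.408 Ra = 0.408 × 30.6 = 12.4848 mm/d equivalent
ET₀ = 0.0023 × 12.4848 × (23.20 + 17.8) × √6.6 = 0.0023 × 12.4848 × 41.00 × 2.5690 = 3.0245 mm/d
ETc = Kc × ET₀ = 1.16 × 3.0245 = 3.5084 mm/d
Over 7 days: 3.5084 × 7 = 24.559 mm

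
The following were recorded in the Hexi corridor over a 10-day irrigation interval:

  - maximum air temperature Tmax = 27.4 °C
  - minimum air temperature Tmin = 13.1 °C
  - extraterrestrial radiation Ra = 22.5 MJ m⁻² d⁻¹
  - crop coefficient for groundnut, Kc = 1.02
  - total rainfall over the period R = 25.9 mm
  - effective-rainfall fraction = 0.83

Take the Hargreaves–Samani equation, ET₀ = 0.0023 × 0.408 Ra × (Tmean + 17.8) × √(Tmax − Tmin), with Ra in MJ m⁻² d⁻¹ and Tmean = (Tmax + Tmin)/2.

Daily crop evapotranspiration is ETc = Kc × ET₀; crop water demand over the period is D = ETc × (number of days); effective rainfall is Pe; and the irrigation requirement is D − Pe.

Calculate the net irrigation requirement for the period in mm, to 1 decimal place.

9.5 mm

Tmean = (27.4 + 13.1)/2 = 20.25 °C
0.408 Ra = 0.408 × 22.5 = 9.1800 mm/d equivalent
ET₀ = 0.0023 × 9.1800 × (20.25 + 17.8) × √14.3 = 0.0023 × 9.1800 × 38.05 × 3.7815 = 3.0380 mm/d
ETc = Kc × ET₀ = 1.02 × 3.0380 = 3.0988 mm/d
Crop demand D = ETc × 10 d = 3.0988 × 10 = 30.988 mm
Pe = 0.83 × 25.9 = 21.497 mm
D − Pe = 30.988 − 21.497 = 9.491 mm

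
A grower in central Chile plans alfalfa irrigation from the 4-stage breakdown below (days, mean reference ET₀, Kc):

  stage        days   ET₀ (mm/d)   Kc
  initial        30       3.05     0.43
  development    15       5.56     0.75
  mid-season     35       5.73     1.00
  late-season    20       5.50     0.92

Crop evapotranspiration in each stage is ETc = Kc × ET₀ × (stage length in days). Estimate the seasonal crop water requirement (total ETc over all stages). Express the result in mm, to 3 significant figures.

404 mm

initial: 0.43 × 3.05 × 30 = 39.35 mm
development: 0.75 × 5.56 × 15 = 62.55 mm
mid-season: 1.00 × 5.73 × 35 = 200.55 mm
late-season: 0.92 × 5.50 × 20 = 101.20 mm
Seasonal total = 403.65 mm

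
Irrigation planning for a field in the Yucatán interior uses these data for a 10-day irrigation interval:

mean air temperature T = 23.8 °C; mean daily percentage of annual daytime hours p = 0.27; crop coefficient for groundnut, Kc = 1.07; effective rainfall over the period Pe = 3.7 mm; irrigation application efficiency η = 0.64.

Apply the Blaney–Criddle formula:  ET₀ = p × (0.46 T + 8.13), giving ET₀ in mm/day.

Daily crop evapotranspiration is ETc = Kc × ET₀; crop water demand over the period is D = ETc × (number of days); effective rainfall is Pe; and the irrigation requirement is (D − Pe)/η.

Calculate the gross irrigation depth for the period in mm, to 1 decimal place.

ET₀ = 0.27 × (0.46 × 23.8 + 8.13) = 0.27 × 19.078 = 5.1511 mm/d
ETc = Kc × ET₀ = 1.07 × 5.1511 = 5.5117 mm/d
Crop demand D = ETc × 10 d = 5.5117 × 10 = 55.117 mm
D − Pe = 55.117 − 3.7 = 51.417 mm
Gross irrigation = 51.417 / 0.64 = 80.339 mm

80.3 mm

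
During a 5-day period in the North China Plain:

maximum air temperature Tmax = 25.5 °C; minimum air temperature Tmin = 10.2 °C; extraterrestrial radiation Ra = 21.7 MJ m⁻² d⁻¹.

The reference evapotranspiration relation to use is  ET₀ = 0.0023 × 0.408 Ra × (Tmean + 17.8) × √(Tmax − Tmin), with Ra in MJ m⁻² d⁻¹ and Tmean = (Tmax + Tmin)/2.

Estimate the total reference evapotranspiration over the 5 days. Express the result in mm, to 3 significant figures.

Tmean = (25.5 + 10.2)/2 = 17.85 °C
0.408 Ra = 0.408 × 21.7 = 8.8536 mm/d equivalent
ET₀ = 0.0023 × 8.8536 × (17.85 + 17.8) × √15.3 = 0.0023 × 8.8536 × 35.65 × 3.9115 = 2.8396 mm/d
Over 5 days: 2.8396 × 5 = 14.198 mm

14.2 mm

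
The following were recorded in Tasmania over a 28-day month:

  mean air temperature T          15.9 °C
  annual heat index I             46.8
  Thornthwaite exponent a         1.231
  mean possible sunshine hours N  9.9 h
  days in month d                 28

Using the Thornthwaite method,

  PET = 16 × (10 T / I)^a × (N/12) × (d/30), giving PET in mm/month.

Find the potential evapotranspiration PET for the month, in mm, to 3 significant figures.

10T/I = 10 × 15.9 / 46.8 = 3.3974
(10T/I)^a = 3.3974^1.231 = 4.5065
Uncorrected PET = 16 × 4.5065 = 72.104 mm
Correction = (N/12)(d/30) = (9.9/12)(28/30) = 0.7700
PET = 72.104 × 0.7700 = 55.520 mm/month

55.5 mm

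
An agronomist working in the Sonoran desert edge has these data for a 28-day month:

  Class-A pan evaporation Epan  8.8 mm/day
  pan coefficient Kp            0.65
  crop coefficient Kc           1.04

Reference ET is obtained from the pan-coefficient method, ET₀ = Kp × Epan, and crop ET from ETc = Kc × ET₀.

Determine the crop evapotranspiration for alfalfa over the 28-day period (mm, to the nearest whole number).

167 mm

ET₀ = 0.65 × 8.8 = 5.7200 mm/d
ETc = Kc × ET₀ = 1.04 × 5.7200 = 5.9488 mm/d
Over 28 days: 5.9488 × 28 = 166.566 mm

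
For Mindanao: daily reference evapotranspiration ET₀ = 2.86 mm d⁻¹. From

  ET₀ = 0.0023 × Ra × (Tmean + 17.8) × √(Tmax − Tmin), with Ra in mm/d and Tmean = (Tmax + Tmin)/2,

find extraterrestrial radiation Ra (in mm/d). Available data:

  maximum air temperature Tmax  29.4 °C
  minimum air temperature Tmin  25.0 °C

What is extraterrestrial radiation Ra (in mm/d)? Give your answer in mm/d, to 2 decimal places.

13.17 mm/d

Tmean = 27.20 °C; √ΔT = 2.0976
Ra = ET₀ / [0.0023 × (Tmean+17.8) × √ΔT] = 2.86 / (0.0023 × 45.00 × 2.0976) = 13.174 mm/d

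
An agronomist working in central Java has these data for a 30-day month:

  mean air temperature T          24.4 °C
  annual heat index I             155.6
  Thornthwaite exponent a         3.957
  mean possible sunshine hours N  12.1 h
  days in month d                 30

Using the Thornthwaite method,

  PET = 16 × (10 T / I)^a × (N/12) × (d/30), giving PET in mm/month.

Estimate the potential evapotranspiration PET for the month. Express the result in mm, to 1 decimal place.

95.7 mm

10T/I = 10 × 24.4 / 155.6 = 1.5681
(10T/I)^a = 1.5681^3.957 = 5.9305
Uncorrected PET = 16 × 5.9305 = 94.888 mm
Correction = (N/12)(d/30) = (12.1/12)(30/30) = 1.0083
PET = 94.888 × 1.0083 = 95.676 mm/month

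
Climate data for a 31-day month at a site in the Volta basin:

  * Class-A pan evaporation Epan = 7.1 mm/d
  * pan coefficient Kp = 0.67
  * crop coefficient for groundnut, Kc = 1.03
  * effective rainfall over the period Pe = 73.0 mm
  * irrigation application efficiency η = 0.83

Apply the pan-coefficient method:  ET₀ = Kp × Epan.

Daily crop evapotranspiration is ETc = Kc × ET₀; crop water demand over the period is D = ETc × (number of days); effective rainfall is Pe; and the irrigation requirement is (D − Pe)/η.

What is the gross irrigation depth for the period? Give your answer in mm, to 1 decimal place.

ET₀ = 0.67 × 7.1 = 4.7570 mm/d
ETc = Kc × ET₀ = 1.03 × 4.7570 = 4.8997 mm/d
Crop demand D = ETc × 31 d = 4.8997 × 31 = 151.891 mm
D − Pe = 151.891 − 73.0 = 78.891 mm
Gross irrigation = 78.891 / 0.83 = 95.049 mm

95.0 mm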